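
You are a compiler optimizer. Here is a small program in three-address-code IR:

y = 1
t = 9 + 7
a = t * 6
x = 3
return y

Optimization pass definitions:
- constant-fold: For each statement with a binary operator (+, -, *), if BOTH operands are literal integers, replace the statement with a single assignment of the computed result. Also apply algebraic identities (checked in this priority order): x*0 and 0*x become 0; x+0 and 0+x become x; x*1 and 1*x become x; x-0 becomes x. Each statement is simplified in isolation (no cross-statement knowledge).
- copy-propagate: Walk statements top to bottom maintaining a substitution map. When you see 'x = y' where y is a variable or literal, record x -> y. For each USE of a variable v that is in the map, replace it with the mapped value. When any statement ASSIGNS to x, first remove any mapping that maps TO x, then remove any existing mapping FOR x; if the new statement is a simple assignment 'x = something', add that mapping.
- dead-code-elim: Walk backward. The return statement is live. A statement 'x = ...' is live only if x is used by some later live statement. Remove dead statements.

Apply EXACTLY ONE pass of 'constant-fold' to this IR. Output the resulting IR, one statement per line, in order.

Answer: y = 1
t = 16
a = t * 6
x = 3
return y

Derivation:
Applying constant-fold statement-by-statement:
  [1] y = 1  (unchanged)
  [2] t = 9 + 7  -> t = 16
  [3] a = t * 6  (unchanged)
  [4] x = 3  (unchanged)
  [5] return y  (unchanged)
Result (5 stmts):
  y = 1
  t = 16
  a = t * 6
  x = 3
  return y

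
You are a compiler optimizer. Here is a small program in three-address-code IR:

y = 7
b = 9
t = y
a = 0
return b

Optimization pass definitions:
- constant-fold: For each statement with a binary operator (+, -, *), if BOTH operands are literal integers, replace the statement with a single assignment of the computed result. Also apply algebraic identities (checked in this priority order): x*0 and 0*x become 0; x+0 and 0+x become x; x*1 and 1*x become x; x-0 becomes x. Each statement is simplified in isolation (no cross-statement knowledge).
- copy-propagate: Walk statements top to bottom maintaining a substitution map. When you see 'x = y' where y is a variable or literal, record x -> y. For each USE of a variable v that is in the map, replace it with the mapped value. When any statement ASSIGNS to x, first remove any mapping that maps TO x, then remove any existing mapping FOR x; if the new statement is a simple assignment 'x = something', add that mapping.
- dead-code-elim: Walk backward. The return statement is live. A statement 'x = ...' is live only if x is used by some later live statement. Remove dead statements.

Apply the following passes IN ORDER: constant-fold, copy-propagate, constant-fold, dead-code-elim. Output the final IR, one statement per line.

Answer: return 9

Derivation:
Initial IR:
  y = 7
  b = 9
  t = y
  a = 0
  return b
After constant-fold (5 stmts):
  y = 7
  b = 9
  t = y
  a = 0
  return b
After copy-propagate (5 stmts):
  y = 7
  b = 9
  t = 7
  a = 0
  return 9
After constant-fold (5 stmts):
  y = 7
  b = 9
  t = 7
  a = 0
  return 9
After dead-code-elim (1 stmts):
  return 9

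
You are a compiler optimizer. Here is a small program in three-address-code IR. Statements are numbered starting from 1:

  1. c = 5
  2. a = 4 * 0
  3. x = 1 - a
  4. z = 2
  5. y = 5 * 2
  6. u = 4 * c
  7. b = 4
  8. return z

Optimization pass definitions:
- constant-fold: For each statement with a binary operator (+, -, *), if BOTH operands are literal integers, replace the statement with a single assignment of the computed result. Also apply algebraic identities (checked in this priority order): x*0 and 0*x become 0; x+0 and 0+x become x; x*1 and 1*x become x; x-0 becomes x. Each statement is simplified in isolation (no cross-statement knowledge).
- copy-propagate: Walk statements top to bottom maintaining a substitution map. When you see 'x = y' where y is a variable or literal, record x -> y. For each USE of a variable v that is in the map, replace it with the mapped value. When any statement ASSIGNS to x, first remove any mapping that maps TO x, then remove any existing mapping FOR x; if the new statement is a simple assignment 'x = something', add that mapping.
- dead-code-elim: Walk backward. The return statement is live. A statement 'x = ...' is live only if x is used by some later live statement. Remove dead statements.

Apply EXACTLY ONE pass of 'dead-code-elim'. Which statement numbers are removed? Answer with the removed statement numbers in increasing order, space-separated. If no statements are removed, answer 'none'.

Backward liveness scan:
Stmt 1 'c = 5': DEAD (c not in live set [])
Stmt 2 'a = 4 * 0': DEAD (a not in live set [])
Stmt 3 'x = 1 - a': DEAD (x not in live set [])
Stmt 4 'z = 2': KEEP (z is live); live-in = []
Stmt 5 'y = 5 * 2': DEAD (y not in live set ['z'])
Stmt 6 'u = 4 * c': DEAD (u not in live set ['z'])
Stmt 7 'b = 4': DEAD (b not in live set ['z'])
Stmt 8 'return z': KEEP (return); live-in = ['z']
Removed statement numbers: [1, 2, 3, 5, 6, 7]
Surviving IR:
  z = 2
  return z

Answer: 1 2 3 5 6 7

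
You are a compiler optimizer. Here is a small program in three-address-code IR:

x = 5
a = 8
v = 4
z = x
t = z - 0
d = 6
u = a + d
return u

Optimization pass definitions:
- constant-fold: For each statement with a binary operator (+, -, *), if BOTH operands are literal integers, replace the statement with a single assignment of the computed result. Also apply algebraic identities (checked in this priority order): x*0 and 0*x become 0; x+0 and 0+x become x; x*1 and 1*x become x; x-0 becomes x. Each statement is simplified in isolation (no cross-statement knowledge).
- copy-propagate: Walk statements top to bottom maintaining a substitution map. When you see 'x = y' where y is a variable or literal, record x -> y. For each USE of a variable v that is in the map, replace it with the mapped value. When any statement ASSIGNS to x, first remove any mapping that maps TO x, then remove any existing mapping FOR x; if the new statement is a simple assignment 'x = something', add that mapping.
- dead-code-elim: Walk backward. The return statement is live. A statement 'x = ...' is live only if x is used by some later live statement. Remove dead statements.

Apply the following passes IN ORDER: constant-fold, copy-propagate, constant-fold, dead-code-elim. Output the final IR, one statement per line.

Answer: u = 14
return u

Derivation:
Initial IR:
  x = 5
  a = 8
  v = 4
  z = x
  t = z - 0
  d = 6
  u = a + d
  return u
After constant-fold (8 stmts):
  x = 5
  a = 8
  v = 4
  z = x
  t = z
  d = 6
  u = a + d
  return u
After copy-propagate (8 stmts):
  x = 5
  a = 8
  v = 4
  z = 5
  t = 5
  d = 6
  u = 8 + 6
  return u
After constant-fold (8 stmts):
  x = 5
  a = 8
  v = 4
  z = 5
  t = 5
  d = 6
  u = 14
  return u
After dead-code-elim (2 stmts):
  u = 14
  return u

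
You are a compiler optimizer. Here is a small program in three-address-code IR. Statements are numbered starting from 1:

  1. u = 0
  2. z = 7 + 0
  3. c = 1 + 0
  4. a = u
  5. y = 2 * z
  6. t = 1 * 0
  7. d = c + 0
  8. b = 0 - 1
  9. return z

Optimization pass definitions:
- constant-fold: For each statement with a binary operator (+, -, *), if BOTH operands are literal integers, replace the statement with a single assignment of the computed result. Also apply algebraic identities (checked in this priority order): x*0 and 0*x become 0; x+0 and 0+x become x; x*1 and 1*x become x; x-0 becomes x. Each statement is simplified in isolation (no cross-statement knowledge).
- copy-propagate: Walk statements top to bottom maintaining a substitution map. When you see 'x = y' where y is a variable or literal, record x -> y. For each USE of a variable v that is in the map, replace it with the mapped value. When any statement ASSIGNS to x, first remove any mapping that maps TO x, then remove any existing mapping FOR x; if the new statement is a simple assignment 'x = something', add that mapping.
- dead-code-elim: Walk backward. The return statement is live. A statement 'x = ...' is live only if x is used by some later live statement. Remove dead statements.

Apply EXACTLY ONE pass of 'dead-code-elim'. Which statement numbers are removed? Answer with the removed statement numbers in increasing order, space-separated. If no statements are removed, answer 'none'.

Backward liveness scan:
Stmt 1 'u = 0': DEAD (u not in live set [])
Stmt 2 'z = 7 + 0': KEEP (z is live); live-in = []
Stmt 3 'c = 1 + 0': DEAD (c not in live set ['z'])
Stmt 4 'a = u': DEAD (a not in live set ['z'])
Stmt 5 'y = 2 * z': DEAD (y not in live set ['z'])
Stmt 6 't = 1 * 0': DEAD (t not in live set ['z'])
Stmt 7 'd = c + 0': DEAD (d not in live set ['z'])
Stmt 8 'b = 0 - 1': DEAD (b not in live set ['z'])
Stmt 9 'return z': KEEP (return); live-in = ['z']
Removed statement numbers: [1, 3, 4, 5, 6, 7, 8]
Surviving IR:
  z = 7 + 0
  return z

Answer: 1 3 4 5 6 7 8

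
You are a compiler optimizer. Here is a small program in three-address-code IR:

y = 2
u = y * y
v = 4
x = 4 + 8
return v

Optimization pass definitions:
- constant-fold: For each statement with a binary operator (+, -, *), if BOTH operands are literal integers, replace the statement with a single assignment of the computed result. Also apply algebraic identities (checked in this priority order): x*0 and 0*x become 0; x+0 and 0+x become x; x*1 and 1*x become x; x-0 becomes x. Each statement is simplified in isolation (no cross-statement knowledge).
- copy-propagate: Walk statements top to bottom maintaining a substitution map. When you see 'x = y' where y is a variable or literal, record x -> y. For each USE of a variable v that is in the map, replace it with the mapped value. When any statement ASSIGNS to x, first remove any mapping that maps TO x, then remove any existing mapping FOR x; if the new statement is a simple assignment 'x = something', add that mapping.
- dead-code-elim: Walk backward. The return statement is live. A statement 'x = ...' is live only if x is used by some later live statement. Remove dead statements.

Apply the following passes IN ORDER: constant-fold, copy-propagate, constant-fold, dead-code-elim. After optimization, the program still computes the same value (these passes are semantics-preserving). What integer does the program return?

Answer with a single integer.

Initial IR:
  y = 2
  u = y * y
  v = 4
  x = 4 + 8
  return v
After constant-fold (5 stmts):
  y = 2
  u = y * y
  v = 4
  x = 12
  return v
After copy-propagate (5 stmts):
  y = 2
  u = 2 * 2
  v = 4
  x = 12
  return 4
After constant-fold (5 stmts):
  y = 2
  u = 4
  v = 4
  x = 12
  return 4
After dead-code-elim (1 stmts):
  return 4
Evaluate:
  y = 2  =>  y = 2
  u = y * y  =>  u = 4
  v = 4  =>  v = 4
  x = 4 + 8  =>  x = 12
  return v = 4

Answer: 4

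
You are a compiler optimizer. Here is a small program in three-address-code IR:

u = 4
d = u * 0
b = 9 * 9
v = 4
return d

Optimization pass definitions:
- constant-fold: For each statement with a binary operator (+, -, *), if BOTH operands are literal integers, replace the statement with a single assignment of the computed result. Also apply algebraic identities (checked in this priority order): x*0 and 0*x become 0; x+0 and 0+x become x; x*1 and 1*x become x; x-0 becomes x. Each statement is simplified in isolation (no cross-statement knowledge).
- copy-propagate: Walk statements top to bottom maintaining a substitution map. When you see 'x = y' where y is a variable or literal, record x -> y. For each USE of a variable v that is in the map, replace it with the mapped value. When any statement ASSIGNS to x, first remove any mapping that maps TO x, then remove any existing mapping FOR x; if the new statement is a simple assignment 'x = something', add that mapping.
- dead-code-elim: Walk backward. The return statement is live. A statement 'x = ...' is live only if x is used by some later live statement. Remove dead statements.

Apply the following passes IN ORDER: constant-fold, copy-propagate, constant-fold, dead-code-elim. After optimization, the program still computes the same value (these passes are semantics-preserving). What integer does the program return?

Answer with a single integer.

Initial IR:
  u = 4
  d = u * 0
  b = 9 * 9
  v = 4
  return d
After constant-fold (5 stmts):
  u = 4
  d = 0
  b = 81
  v = 4
  return d
After copy-propagate (5 stmts):
  u = 4
  d = 0
  b = 81
  v = 4
  return 0
After constant-fold (5 stmts):
  u = 4
  d = 0
  b = 81
  v = 4
  return 0
After dead-code-elim (1 stmts):
  return 0
Evaluate:
  u = 4  =>  u = 4
  d = u * 0  =>  d = 0
  b = 9 * 9  =>  b = 81
  v = 4  =>  v = 4
  return d = 0

Answer: 0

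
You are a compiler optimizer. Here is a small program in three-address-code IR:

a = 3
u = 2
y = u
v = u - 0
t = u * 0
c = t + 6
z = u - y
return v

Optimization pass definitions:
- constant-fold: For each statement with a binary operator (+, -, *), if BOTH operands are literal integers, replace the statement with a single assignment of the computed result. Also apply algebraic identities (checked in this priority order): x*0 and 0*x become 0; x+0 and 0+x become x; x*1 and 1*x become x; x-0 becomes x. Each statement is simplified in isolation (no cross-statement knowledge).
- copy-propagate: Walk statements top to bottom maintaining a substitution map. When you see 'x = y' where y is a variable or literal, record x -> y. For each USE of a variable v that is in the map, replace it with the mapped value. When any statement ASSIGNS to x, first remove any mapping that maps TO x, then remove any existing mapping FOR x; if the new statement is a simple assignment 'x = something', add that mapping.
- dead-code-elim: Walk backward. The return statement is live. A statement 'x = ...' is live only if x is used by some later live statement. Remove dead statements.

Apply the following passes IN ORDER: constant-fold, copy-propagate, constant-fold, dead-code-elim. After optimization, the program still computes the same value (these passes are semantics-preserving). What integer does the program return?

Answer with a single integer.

Answer: 2

Derivation:
Initial IR:
  a = 3
  u = 2
  y = u
  v = u - 0
  t = u * 0
  c = t + 6
  z = u - y
  return v
After constant-fold (8 stmts):
  a = 3
  u = 2
  y = u
  v = u
  t = 0
  c = t + 6
  z = u - y
  return v
After copy-propagate (8 stmts):
  a = 3
  u = 2
  y = 2
  v = 2
  t = 0
  c = 0 + 6
  z = 2 - 2
  return 2
After constant-fold (8 stmts):
  a = 3
  u = 2
  y = 2
  v = 2
  t = 0
  c = 6
  z = 0
  return 2
After dead-code-elim (1 stmts):
  return 2
Evaluate:
  a = 3  =>  a = 3
  u = 2  =>  u = 2
  y = u  =>  y = 2
  v = u - 0  =>  v = 2
  t = u * 0  =>  t = 0
  c = t + 6  =>  c = 6
  z = u - y  =>  z = 0
  return v = 2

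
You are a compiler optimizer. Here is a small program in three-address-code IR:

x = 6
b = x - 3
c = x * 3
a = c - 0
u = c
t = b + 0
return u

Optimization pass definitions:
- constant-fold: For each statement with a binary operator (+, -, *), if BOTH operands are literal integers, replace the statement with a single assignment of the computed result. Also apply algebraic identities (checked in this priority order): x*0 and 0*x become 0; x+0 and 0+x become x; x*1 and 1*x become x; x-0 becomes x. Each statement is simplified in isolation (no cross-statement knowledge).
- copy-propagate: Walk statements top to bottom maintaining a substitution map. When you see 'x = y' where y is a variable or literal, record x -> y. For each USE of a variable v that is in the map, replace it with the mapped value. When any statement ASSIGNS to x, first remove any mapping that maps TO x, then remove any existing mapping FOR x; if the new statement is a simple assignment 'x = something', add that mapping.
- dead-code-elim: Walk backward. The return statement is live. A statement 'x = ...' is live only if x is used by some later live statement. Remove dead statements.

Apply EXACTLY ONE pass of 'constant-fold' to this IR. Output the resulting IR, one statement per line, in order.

Applying constant-fold statement-by-statement:
  [1] x = 6  (unchanged)
  [2] b = x - 3  (unchanged)
  [3] c = x * 3  (unchanged)
  [4] a = c - 0  -> a = c
  [5] u = c  (unchanged)
  [6] t = b + 0  -> t = b
  [7] return u  (unchanged)
Result (7 stmts):
  x = 6
  b = x - 3
  c = x * 3
  a = c
  u = c
  t = b
  return u

Answer: x = 6
b = x - 3
c = x * 3
a = c
u = c
t = b
return u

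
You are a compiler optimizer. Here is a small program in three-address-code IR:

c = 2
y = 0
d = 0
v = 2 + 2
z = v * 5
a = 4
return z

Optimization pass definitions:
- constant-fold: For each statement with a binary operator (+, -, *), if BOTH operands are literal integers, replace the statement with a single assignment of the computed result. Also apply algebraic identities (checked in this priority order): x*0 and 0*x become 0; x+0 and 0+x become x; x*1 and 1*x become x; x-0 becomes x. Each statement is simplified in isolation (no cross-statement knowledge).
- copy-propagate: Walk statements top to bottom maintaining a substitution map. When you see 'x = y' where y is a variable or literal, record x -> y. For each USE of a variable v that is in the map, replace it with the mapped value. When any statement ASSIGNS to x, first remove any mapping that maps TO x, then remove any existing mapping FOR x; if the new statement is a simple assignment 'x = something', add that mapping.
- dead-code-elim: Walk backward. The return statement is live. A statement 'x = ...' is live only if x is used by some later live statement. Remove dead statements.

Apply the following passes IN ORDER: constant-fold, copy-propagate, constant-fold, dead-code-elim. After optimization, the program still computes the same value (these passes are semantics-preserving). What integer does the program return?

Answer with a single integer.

Answer: 20

Derivation:
Initial IR:
  c = 2
  y = 0
  d = 0
  v = 2 + 2
  z = v * 5
  a = 4
  return z
After constant-fold (7 stmts):
  c = 2
  y = 0
  d = 0
  v = 4
  z = v * 5
  a = 4
  return z
After copy-propagate (7 stmts):
  c = 2
  y = 0
  d = 0
  v = 4
  z = 4 * 5
  a = 4
  return z
After constant-fold (7 stmts):
  c = 2
  y = 0
  d = 0
  v = 4
  z = 20
  a = 4
  return z
After dead-code-elim (2 stmts):
  z = 20
  return z
Evaluate:
  c = 2  =>  c = 2
  y = 0  =>  y = 0
  d = 0  =>  d = 0
  v = 2 + 2  =>  v = 4
  z = v * 5  =>  z = 20
  a = 4  =>  a = 4
  return z = 20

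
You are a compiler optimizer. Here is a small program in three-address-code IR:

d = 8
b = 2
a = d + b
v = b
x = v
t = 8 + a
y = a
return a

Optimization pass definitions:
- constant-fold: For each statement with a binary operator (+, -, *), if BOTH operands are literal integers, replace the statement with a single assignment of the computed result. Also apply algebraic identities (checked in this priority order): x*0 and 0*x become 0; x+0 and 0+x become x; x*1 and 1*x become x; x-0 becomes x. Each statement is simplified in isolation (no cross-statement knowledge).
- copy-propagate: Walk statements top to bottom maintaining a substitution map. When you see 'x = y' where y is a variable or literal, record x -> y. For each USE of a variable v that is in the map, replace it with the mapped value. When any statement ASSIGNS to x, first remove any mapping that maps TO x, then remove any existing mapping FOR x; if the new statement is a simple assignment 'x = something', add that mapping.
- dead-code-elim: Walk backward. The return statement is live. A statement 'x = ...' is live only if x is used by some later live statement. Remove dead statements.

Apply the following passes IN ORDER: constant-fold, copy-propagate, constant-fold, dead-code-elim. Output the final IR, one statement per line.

Answer: a = 10
return a

Derivation:
Initial IR:
  d = 8
  b = 2
  a = d + b
  v = b
  x = v
  t = 8 + a
  y = a
  return a
After constant-fold (8 stmts):
  d = 8
  b = 2
  a = d + b
  v = b
  x = v
  t = 8 + a
  y = a
  return a
After copy-propagate (8 stmts):
  d = 8
  b = 2
  a = 8 + 2
  v = 2
  x = 2
  t = 8 + a
  y = a
  return a
After constant-fold (8 stmts):
  d = 8
  b = 2
  a = 10
  v = 2
  x = 2
  t = 8 + a
  y = a
  return a
After dead-code-elim (2 stmts):
  a = 10
  return a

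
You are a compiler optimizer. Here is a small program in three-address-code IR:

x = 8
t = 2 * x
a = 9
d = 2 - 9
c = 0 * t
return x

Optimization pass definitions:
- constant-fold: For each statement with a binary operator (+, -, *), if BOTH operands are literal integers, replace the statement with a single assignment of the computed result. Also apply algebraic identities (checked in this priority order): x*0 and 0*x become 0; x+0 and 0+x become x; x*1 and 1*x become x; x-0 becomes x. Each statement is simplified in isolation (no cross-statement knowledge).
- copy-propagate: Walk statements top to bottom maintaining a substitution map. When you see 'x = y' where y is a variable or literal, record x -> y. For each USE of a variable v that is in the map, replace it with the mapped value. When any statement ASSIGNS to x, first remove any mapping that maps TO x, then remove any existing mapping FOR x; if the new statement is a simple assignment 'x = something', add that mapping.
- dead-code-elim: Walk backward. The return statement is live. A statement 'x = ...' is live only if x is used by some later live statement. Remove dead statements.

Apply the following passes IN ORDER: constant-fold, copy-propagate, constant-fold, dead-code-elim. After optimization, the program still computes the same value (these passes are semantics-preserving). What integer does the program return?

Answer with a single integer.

Answer: 8

Derivation:
Initial IR:
  x = 8
  t = 2 * x
  a = 9
  d = 2 - 9
  c = 0 * t
  return x
After constant-fold (6 stmts):
  x = 8
  t = 2 * x
  a = 9
  d = -7
  c = 0
  return x
After copy-propagate (6 stmts):
  x = 8
  t = 2 * 8
  a = 9
  d = -7
  c = 0
  return 8
After constant-fold (6 stmts):
  x = 8
  t = 16
  a = 9
  d = -7
  c = 0
  return 8
After dead-code-elim (1 stmts):
  return 8
Evaluate:
  x = 8  =>  x = 8
  t = 2 * x  =>  t = 16
  a = 9  =>  a = 9
  d = 2 - 9  =>  d = -7
  c = 0 * t  =>  c = 0
  return x = 8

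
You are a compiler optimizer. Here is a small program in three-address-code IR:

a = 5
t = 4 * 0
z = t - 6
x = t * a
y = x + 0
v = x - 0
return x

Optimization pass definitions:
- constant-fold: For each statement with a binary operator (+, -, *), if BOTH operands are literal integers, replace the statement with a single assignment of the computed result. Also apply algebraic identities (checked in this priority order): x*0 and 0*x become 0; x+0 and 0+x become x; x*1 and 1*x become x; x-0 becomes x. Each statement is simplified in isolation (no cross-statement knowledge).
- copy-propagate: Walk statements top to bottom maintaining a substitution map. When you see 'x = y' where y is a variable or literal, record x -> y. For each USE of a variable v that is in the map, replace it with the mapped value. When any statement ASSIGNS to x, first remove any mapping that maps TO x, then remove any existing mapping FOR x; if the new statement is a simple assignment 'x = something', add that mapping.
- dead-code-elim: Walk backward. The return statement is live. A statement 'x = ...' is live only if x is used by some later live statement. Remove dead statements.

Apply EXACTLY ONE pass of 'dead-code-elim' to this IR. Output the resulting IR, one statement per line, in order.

Answer: a = 5
t = 4 * 0
x = t * a
return x

Derivation:
Applying dead-code-elim statement-by-statement:
  [7] return x  -> KEEP (return); live=['x']
  [6] v = x - 0  -> DEAD (v not live)
  [5] y = x + 0  -> DEAD (y not live)
  [4] x = t * a  -> KEEP; live=['a', 't']
  [3] z = t - 6  -> DEAD (z not live)
  [2] t = 4 * 0  -> KEEP; live=['a']
  [1] a = 5  -> KEEP; live=[]
Result (4 stmts):
  a = 5
  t = 4 * 0
  x = t * a
  return x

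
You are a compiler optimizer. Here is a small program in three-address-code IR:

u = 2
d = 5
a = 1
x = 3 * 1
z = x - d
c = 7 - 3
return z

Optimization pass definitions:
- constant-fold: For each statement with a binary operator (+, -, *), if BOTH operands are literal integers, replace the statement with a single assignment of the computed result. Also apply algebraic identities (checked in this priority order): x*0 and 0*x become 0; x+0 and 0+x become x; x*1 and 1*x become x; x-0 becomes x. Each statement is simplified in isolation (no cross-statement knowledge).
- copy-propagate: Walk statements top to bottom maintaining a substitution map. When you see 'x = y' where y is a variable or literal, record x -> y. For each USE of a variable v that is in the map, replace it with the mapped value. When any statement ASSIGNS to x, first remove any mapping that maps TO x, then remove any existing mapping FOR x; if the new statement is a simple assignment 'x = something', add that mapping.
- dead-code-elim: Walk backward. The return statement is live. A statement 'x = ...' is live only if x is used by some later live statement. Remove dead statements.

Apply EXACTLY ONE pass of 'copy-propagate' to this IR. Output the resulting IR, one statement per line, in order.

Applying copy-propagate statement-by-statement:
  [1] u = 2  (unchanged)
  [2] d = 5  (unchanged)
  [3] a = 1  (unchanged)
  [4] x = 3 * 1  (unchanged)
  [5] z = x - d  -> z = x - 5
  [6] c = 7 - 3  (unchanged)
  [7] return z  (unchanged)
Result (7 stmts):
  u = 2
  d = 5
  a = 1
  x = 3 * 1
  z = x - 5
  c = 7 - 3
  return z

Answer: u = 2
d = 5
a = 1
x = 3 * 1
z = x - 5
c = 7 - 3
return z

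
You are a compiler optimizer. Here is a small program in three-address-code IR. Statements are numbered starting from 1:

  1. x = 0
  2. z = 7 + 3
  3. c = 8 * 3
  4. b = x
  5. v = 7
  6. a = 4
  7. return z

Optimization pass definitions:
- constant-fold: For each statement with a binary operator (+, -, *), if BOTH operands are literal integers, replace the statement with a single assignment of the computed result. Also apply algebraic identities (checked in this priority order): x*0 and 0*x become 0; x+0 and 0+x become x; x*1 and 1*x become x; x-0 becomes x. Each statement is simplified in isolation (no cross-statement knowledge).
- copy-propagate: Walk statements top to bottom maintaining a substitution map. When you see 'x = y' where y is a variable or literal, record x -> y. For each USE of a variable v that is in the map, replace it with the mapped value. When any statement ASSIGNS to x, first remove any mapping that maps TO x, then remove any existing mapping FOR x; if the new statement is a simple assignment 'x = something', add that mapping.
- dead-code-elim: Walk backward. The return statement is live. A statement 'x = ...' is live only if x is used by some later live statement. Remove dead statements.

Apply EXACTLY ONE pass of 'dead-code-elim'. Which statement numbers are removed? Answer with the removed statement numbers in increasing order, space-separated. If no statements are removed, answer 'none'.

Backward liveness scan:
Stmt 1 'x = 0': DEAD (x not in live set [])
Stmt 2 'z = 7 + 3': KEEP (z is live); live-in = []
Stmt 3 'c = 8 * 3': DEAD (c not in live set ['z'])
Stmt 4 'b = x': DEAD (b not in live set ['z'])
Stmt 5 'v = 7': DEAD (v not in live set ['z'])
Stmt 6 'a = 4': DEAD (a not in live set ['z'])
Stmt 7 'return z': KEEP (return); live-in = ['z']
Removed statement numbers: [1, 3, 4, 5, 6]
Surviving IR:
  z = 7 + 3
  return z

Answer: 1 3 4 5 6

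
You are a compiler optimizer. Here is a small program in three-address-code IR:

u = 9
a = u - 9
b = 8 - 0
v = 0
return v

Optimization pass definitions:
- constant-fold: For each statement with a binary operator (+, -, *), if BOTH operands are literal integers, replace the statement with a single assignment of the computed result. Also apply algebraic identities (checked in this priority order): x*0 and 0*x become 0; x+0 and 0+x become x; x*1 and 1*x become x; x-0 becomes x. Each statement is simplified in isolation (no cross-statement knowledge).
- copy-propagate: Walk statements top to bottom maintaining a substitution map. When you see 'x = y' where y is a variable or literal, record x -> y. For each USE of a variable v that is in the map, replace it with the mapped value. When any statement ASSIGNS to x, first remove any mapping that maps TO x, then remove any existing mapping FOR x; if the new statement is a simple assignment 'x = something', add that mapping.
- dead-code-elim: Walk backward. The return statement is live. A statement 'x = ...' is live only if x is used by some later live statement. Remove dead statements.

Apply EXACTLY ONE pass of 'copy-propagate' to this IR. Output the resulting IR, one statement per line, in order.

Answer: u = 9
a = 9 - 9
b = 8 - 0
v = 0
return 0

Derivation:
Applying copy-propagate statement-by-statement:
  [1] u = 9  (unchanged)
  [2] a = u - 9  -> a = 9 - 9
  [3] b = 8 - 0  (unchanged)
  [4] v = 0  (unchanged)
  [5] return v  -> return 0
Result (5 stmts):
  u = 9
  a = 9 - 9
  b = 8 - 0
  v = 0
  return 0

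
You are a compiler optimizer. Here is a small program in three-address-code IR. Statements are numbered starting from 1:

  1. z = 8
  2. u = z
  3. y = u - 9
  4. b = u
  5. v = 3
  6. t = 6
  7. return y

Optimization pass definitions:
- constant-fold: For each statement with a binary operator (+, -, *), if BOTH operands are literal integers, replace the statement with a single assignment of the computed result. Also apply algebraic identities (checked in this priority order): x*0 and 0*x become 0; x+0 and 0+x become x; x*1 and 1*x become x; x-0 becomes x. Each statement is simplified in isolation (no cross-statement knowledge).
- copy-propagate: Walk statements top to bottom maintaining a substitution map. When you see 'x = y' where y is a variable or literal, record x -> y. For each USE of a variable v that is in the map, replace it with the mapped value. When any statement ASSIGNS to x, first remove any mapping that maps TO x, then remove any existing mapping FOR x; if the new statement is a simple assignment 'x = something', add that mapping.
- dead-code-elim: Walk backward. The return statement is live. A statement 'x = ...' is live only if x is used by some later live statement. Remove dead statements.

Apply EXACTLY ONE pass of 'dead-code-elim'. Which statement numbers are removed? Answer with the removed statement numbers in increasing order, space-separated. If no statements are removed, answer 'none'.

Answer: 4 5 6

Derivation:
Backward liveness scan:
Stmt 1 'z = 8': KEEP (z is live); live-in = []
Stmt 2 'u = z': KEEP (u is live); live-in = ['z']
Stmt 3 'y = u - 9': KEEP (y is live); live-in = ['u']
Stmt 4 'b = u': DEAD (b not in live set ['y'])
Stmt 5 'v = 3': DEAD (v not in live set ['y'])
Stmt 6 't = 6': DEAD (t not in live set ['y'])
Stmt 7 'return y': KEEP (return); live-in = ['y']
Removed statement numbers: [4, 5, 6]
Surviving IR:
  z = 8
  u = z
  y = u - 9
  return y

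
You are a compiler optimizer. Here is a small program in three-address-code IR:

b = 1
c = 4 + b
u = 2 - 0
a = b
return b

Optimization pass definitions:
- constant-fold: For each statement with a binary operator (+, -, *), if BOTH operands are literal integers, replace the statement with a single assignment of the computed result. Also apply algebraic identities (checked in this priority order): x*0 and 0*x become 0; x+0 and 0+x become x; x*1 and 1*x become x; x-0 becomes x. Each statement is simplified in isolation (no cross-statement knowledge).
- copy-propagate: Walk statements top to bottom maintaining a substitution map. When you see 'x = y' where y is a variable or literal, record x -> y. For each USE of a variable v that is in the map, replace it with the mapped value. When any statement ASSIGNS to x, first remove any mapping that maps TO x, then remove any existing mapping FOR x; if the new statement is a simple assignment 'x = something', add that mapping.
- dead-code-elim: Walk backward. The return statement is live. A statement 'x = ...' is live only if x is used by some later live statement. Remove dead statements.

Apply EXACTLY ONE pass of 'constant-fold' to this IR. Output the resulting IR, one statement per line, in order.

Applying constant-fold statement-by-statement:
  [1] b = 1  (unchanged)
  [2] c = 4 + b  (unchanged)
  [3] u = 2 - 0  -> u = 2
  [4] a = b  (unchanged)
  [5] return b  (unchanged)
Result (5 stmts):
  b = 1
  c = 4 + b
  u = 2
  a = b
  return b

Answer: b = 1
c = 4 + b
u = 2
a = b
return b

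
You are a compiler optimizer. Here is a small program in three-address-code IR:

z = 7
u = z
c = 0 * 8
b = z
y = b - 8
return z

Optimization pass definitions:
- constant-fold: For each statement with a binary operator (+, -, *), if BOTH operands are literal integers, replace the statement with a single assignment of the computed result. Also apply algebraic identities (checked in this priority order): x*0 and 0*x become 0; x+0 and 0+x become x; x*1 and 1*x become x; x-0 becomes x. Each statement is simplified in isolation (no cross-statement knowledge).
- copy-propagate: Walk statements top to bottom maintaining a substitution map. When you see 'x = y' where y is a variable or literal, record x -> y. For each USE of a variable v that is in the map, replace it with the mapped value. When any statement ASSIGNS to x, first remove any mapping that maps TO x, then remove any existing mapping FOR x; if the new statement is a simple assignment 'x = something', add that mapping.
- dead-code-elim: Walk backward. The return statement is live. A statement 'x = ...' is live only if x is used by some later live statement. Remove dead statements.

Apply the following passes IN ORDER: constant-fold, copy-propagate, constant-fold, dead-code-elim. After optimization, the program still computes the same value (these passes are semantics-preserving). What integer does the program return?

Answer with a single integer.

Initial IR:
  z = 7
  u = z
  c = 0 * 8
  b = z
  y = b - 8
  return z
After constant-fold (6 stmts):
  z = 7
  u = z
  c = 0
  b = z
  y = b - 8
  return z
After copy-propagate (6 stmts):
  z = 7
  u = 7
  c = 0
  b = 7
  y = 7 - 8
  return 7
After constant-fold (6 stmts):
  z = 7
  u = 7
  c = 0
  b = 7
  y = -1
  return 7
After dead-code-elim (1 stmts):
  return 7
Evaluate:
  z = 7  =>  z = 7
  u = z  =>  u = 7
  c = 0 * 8  =>  c = 0
  b = z  =>  b = 7
  y = b - 8  =>  y = -1
  return z = 7

Answer: 7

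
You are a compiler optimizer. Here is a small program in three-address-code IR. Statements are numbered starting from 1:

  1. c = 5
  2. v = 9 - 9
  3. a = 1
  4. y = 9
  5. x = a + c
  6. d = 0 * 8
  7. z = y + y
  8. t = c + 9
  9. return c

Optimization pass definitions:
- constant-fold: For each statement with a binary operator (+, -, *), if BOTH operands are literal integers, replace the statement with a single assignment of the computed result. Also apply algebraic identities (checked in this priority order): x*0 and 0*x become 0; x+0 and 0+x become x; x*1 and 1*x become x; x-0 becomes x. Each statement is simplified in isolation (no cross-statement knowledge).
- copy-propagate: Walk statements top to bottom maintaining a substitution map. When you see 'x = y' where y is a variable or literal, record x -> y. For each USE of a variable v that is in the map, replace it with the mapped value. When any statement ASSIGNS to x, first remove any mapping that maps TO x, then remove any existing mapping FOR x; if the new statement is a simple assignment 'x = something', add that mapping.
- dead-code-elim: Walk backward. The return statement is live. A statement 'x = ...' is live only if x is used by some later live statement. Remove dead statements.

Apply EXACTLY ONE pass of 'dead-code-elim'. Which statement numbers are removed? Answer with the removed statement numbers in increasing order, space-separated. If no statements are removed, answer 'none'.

Answer: 2 3 4 5 6 7 8

Derivation:
Backward liveness scan:
Stmt 1 'c = 5': KEEP (c is live); live-in = []
Stmt 2 'v = 9 - 9': DEAD (v not in live set ['c'])
Stmt 3 'a = 1': DEAD (a not in live set ['c'])
Stmt 4 'y = 9': DEAD (y not in live set ['c'])
Stmt 5 'x = a + c': DEAD (x not in live set ['c'])
Stmt 6 'd = 0 * 8': DEAD (d not in live set ['c'])
Stmt 7 'z = y + y': DEAD (z not in live set ['c'])
Stmt 8 't = c + 9': DEAD (t not in live set ['c'])
Stmt 9 'return c': KEEP (return); live-in = ['c']
Removed statement numbers: [2, 3, 4, 5, 6, 7, 8]
Surviving IR:
  c = 5
  return c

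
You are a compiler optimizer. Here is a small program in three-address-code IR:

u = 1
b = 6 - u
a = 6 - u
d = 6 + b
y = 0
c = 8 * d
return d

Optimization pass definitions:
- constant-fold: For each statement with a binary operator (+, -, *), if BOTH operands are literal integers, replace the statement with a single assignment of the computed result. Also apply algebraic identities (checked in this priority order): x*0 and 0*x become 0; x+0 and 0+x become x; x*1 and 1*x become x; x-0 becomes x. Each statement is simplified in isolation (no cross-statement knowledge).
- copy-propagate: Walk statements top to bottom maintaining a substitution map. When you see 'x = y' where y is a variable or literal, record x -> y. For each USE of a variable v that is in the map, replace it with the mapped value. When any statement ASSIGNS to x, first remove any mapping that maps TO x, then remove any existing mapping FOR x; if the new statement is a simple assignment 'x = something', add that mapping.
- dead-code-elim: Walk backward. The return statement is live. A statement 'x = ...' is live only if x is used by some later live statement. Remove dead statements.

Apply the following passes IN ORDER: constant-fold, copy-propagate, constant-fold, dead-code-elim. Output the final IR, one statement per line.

Answer: b = 5
d = 6 + b
return d

Derivation:
Initial IR:
  u = 1
  b = 6 - u
  a = 6 - u
  d = 6 + b
  y = 0
  c = 8 * d
  return d
After constant-fold (7 stmts):
  u = 1
  b = 6 - u
  a = 6 - u
  d = 6 + b
  y = 0
  c = 8 * d
  return d
After copy-propagate (7 stmts):
  u = 1
  b = 6 - 1
  a = 6 - 1
  d = 6 + b
  y = 0
  c = 8 * d
  return d
After constant-fold (7 stmts):
  u = 1
  b = 5
  a = 5
  d = 6 + b
  y = 0
  c = 8 * d
  return d
After dead-code-elim (3 stmts):
  b = 5
  d = 6 + b
  return d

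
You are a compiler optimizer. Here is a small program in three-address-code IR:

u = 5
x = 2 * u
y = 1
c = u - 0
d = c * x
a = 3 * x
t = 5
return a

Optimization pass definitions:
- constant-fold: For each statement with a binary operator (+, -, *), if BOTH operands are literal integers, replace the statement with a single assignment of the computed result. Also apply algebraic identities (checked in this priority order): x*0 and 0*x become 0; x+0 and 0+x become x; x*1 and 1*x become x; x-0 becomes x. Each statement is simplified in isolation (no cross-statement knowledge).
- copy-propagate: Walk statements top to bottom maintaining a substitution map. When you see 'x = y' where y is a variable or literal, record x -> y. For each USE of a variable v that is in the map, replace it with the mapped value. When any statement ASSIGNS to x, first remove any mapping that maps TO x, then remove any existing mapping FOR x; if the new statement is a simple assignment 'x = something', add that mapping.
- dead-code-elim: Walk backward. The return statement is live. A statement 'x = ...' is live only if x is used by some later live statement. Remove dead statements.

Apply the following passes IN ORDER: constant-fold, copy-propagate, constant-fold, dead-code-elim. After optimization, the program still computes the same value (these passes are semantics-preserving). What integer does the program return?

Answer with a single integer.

Answer: 30

Derivation:
Initial IR:
  u = 5
  x = 2 * u
  y = 1
  c = u - 0
  d = c * x
  a = 3 * x
  t = 5
  return a
After constant-fold (8 stmts):
  u = 5
  x = 2 * u
  y = 1
  c = u
  d = c * x
  a = 3 * x
  t = 5
  return a
After copy-propagate (8 stmts):
  u = 5
  x = 2 * 5
  y = 1
  c = 5
  d = 5 * x
  a = 3 * x
  t = 5
  return a
After constant-fold (8 stmts):
  u = 5
  x = 10
  y = 1
  c = 5
  d = 5 * x
  a = 3 * x
  t = 5
  return a
After dead-code-elim (3 stmts):
  x = 10
  a = 3 * x
  return a
Evaluate:
  u = 5  =>  u = 5
  x = 2 * u  =>  x = 10
  y = 1  =>  y = 1
  c = u - 0  =>  c = 5
  d = c * x  =>  d = 50
  a = 3 * x  =>  a = 30
  t = 5  =>  t = 5
  return a = 30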